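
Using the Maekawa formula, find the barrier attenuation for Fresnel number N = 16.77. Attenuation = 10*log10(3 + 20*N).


3 + 20*N = 3 + 20*16.77 = 338.4
Att = 10*log10(338.4) = 25.294 dB


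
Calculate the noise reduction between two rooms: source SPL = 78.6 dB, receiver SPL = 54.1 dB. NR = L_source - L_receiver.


NR = L_source - L_receiver (difference between source and receiving room levels)
NR = 78.6 - 54.1 = 24.5 dB


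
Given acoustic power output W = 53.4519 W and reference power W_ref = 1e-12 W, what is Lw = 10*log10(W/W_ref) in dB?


W / W_ref = 53.4519 / 1e-12 = 5.34519e+13
Lw = 10 * log10(5.34519e+13) = 137.28 dB


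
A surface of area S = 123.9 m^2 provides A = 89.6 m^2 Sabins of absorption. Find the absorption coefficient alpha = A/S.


Absorption coefficient = absorbed power / incident power
alpha = A / S = 89.6 / 123.9 = 0.72316


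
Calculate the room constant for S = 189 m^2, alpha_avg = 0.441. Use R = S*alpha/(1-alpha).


R = 189 * 0.441 / (1 - 0.441) = 149.1 m^2


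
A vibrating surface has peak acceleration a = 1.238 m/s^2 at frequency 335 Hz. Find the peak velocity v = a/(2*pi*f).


omega = 2*pi*f = 2*pi*335 = 2104.87 rad/s
v = a / omega = 1.238 / 2104.87 = 0.00058816 m/s


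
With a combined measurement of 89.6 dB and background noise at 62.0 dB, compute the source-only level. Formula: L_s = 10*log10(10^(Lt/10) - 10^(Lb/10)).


10^(89.6/10) = 9.12011e+08
10^(62.0/10) = 1.58489e+06
Difference = 9.12011e+08 - 1.58489e+06 = 9.10426e+08
L_source = 10*log10(9.10426e+08) = 89.592 dB


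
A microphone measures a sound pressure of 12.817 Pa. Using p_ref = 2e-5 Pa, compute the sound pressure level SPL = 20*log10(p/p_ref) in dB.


p / p_ref = 12.817 / 2e-5 = 640850
SPL = 20 * log10(640850) = 116.14 dB


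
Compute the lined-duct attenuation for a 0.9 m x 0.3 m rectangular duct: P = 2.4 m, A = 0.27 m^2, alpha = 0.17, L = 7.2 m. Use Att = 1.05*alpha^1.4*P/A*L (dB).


alpha^1.4 = 0.17^1.4 = 0.0836813
Attenuation rate = 1.05 * alpha^1.4 * P / A
= 1.05 * 0.0836813 * 2.4 / 0.27 = 0.781025 dB/m
Total Att = 0.781025 * 7.2 = 5.6234 dB


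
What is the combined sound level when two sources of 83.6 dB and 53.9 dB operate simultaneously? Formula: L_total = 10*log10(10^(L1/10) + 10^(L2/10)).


10^(83.6/10) = 2.29087e+08
10^(53.9/10) = 245471
Sum = 2.29087e+08 + 245471 = 2.29332e+08
L_total = 10*log10(2.29332e+08) = 83.605 dB


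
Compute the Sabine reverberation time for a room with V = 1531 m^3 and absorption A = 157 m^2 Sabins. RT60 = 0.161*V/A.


RT60 = 0.161 * 1531 / 157 = 1.57 s


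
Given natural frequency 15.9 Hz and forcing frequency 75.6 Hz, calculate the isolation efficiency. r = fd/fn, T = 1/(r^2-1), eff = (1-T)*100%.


r = 75.6 / 15.9 = 4.75472
r^2 - 1 = 4.75472^2 - 1 = 21.6074
T = 1/21.6074 = 0.0462804
Efficiency = (1 - 0.0462804)*100 = 95.372 %


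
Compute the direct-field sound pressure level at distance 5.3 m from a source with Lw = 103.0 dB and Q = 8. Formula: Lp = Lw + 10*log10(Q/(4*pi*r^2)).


4*pi*r^2 = 4*pi*5.3^2 = 352.989 m^2
Q / (4*pi*r^2) = 8 / 352.989 = 0.0226636
Lp = 103.0 + 10*log10(0.0226636) = 86.553 dB


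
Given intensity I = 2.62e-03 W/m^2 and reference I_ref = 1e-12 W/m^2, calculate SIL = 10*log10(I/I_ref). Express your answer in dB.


I / I_ref = 2.62e-03 / 1e-12 = 2.62e+09
SIL = 10 * log10(2.62e+09) = 94.183 dB


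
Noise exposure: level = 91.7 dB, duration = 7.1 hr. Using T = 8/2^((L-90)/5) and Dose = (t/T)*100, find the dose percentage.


T_allowed = 8 / 2^((91.7 - 90)/5) = 6.32033 hr
Dose = 7.1 / 6.32033 * 100 = 112.34 %


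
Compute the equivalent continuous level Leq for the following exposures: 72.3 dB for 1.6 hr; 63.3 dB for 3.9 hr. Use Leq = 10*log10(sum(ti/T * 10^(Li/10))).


T_total = 1.6 + 3.9 = 5.5 hr
(1.6/5.5) * 10^(72.3/10) = 4.94035e+06
(3.9/5.5) * 10^(63.3/10) = 1.51601e+06
Sum = 4.94035e+06 + 1.51601e+06 = 6.45636e+06
Leq = 10*log10(6.45636e+06) = 68.1 dB


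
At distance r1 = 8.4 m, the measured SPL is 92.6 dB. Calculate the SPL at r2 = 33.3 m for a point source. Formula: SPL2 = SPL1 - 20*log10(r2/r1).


r2/r1 = 33.3/8.4 = 3.96429
Correction = 20*log10(3.96429) = 11.9633 dB
SPL2 = 92.6 - 11.9633 = 80.637 dB


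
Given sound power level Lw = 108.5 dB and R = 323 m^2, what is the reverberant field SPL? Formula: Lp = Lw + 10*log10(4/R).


4/R = 4/323 = 0.0123839
Lp = 108.5 + 10*log10(0.0123839) = 89.429 dB


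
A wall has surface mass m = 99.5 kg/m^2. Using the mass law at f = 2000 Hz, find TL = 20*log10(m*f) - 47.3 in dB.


m * f = 99.5 * 2000 = 199000
20*log10(199000) = 105.977 dB
TL = 105.977 - 47.3 = 58.677 dB


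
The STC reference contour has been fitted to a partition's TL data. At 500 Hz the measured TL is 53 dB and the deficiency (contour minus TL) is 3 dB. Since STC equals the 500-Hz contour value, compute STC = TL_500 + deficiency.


By ASTM E413, STC = value of the fitted reference contour at 500 Hz.
Contour value at 500 Hz = TL_500 + deficiency = 53 + 3 = 56
STC = 56


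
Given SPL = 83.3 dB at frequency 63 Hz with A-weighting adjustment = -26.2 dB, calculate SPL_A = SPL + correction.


A-weighting table: 63 Hz -> -26.2 dB correction
SPL_A = SPL + correction = 83.3 + (-26.2) = 57.1 dBA


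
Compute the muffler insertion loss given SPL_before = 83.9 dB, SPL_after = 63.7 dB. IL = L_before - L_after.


Insertion loss = SPL without muffler - SPL with muffler
IL = 83.9 - 63.7 = 20.2 dB


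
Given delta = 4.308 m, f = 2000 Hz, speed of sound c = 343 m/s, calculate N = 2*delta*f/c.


N = 2*delta*f/c = 2*delta/lambda, where lambda = c/f
lambda = 343 / 2000 = 0.1715 m
N = 2 * 4.308 / 0.1715 = 50.239


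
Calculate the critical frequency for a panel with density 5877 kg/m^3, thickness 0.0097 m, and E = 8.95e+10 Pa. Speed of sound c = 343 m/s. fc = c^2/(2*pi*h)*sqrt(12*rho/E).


12*rho/E = 12*5877/8.95e+10 = 7.87978e-07
sqrt(12*rho/E) = sqrt(7.87978e-07) = 0.000887681
c^2/(2*pi*h) = 343^2/(2*pi*0.0097) = 1.93035e+06
fc = 1.93035e+06 * 0.000887681 = 1713.5 Hz


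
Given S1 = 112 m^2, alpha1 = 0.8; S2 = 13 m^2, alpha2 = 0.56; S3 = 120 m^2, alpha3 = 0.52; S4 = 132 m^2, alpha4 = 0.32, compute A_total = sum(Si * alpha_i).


112 * 0.8 = 89.6
13 * 0.56 = 7.28
120 * 0.52 = 62.4
132 * 0.32 = 42.24
A_total = 89.6 + 7.28 + 62.4 + 42.24 = 201.52 m^2


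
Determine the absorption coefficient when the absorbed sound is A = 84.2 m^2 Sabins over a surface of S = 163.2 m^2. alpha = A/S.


Absorption coefficient = absorbed power / incident power
alpha = A / S = 84.2 / 163.2 = 0.51593


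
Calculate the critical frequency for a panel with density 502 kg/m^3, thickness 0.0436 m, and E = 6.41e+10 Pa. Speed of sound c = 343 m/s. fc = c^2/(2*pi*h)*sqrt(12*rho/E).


12*rho/E = 12*502/6.41e+10 = 9.39782e-08
sqrt(12*rho/E) = sqrt(9.39782e-08) = 0.000306559
c^2/(2*pi*h) = 343^2/(2*pi*0.0436) = 429459
fc = 429459 * 0.000306559 = 131.65 Hz


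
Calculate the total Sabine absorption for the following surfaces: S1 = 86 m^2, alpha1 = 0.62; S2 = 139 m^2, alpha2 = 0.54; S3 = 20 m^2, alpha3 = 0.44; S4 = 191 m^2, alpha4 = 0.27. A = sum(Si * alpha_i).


86 * 0.62 = 53.32
139 * 0.54 = 75.06
20 * 0.44 = 8.8
191 * 0.27 = 51.57
A_total = 53.32 + 75.06 + 8.8 + 51.57 = 188.75 m^2


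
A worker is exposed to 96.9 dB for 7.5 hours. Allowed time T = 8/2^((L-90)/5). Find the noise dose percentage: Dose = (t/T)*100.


T_allowed = 8 / 2^((96.9 - 90)/5) = 3.07375 hr
Dose = 7.5 / 3.07375 * 100 = 244 %


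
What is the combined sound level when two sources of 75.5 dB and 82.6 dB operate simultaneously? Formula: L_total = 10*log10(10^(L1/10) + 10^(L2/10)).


10^(75.5/10) = 3.54813e+07
10^(82.6/10) = 1.8197e+08
Sum = 3.54813e+07 + 1.8197e+08 = 2.17451e+08
L_total = 10*log10(2.17451e+08) = 83.374 dB


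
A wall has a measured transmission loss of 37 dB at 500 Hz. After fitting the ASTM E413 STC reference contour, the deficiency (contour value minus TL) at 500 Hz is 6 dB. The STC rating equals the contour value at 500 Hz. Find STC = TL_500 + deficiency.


By ASTM E413, STC = value of the fitted reference contour at 500 Hz.
Contour value at 500 Hz = TL_500 + deficiency = 37 + 6 = 43
STC = 43


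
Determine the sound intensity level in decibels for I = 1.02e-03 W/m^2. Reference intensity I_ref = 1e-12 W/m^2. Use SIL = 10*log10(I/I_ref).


I / I_ref = 1.02e-03 / 1e-12 = 1.02e+09
SIL = 10 * log10(1.02e+09) = 90.086 dB


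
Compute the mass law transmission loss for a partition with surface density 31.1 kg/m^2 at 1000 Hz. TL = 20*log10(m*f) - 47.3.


m * f = 31.1 * 1000 = 31100
20*log10(31100) = 89.8552 dB
TL = 89.8552 - 47.3 = 42.555 dB


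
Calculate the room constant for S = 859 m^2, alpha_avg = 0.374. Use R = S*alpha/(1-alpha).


R = 859 * 0.374 / (1 - 0.374) = 513.2 m^2


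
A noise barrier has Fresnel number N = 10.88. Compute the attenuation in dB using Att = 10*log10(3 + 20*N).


3 + 20*N = 3 + 20*10.88 = 220.6
Att = 10*log10(220.6) = 23.436 dB


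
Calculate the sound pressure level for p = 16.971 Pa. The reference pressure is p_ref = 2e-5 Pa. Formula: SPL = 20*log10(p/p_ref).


p / p_ref = 16.971 / 2e-5 = 848550
SPL = 20 * log10(848550) = 118.57 dB


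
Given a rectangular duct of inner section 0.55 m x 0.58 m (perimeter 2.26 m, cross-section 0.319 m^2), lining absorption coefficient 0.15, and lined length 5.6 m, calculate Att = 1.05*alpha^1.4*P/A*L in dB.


alpha^1.4 = 0.15^1.4 = 0.0702308
Attenuation rate = 1.05 * alpha^1.4 * P / A
= 1.05 * 0.0702308 * 2.26 / 0.319 = 0.522438 dB/m
Total Att = 0.522438 * 5.6 = 2.9257 dB


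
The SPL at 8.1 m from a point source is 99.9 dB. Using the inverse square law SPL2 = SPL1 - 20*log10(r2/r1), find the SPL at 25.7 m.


r2/r1 = 25.7/8.1 = 3.17284
Correction = 20*log10(3.17284) = 10.029 dB
SPL2 = 99.9 - 10.029 = 89.871 dB


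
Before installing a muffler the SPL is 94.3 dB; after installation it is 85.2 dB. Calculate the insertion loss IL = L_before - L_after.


Insertion loss = SPL without muffler - SPL with muffler
IL = 94.3 - 85.2 = 9.1 dB


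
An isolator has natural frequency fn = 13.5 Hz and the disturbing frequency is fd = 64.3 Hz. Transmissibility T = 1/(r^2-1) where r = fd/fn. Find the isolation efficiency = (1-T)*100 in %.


r = 64.3 / 13.5 = 4.76296
r^2 - 1 = 4.76296^2 - 1 = 21.6858
T = 1/21.6858 = 0.0461131
Efficiency = (1 - 0.0461131)*100 = 95.389 %


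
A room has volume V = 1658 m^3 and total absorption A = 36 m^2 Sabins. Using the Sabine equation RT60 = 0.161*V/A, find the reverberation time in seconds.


RT60 = 0.161 * 1658 / 36 = 7.4149 s


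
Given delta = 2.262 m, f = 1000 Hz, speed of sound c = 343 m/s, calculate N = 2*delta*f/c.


N = 2*delta*f/c = 2*delta/lambda, where lambda = c/f
lambda = 343 / 1000 = 0.343 m
N = 2 * 2.262 / 0.343 = 13.19


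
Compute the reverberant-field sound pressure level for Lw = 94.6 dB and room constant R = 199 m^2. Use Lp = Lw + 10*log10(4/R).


4/R = 4/199 = 0.0201005
Lp = 94.6 + 10*log10(0.0201005) = 77.632 dB


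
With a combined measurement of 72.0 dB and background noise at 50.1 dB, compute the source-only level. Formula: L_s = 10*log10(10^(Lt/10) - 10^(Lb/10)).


10^(72.0/10) = 1.58489e+07
10^(50.1/10) = 102329
Difference = 1.58489e+07 - 102329 = 1.57466e+07
L_source = 10*log10(1.57466e+07) = 71.972 dB


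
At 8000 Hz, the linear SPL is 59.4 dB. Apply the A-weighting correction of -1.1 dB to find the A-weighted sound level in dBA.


A-weighting table: 8000 Hz -> -1.1 dB correction
SPL_A = SPL + correction = 59.4 + (-1.1) = 58.3 dBA


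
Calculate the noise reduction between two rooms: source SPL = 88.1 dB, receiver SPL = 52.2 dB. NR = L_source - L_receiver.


NR = L_source - L_receiver (difference between source and receiving room levels)
NR = 88.1 - 52.2 = 35.9 dB


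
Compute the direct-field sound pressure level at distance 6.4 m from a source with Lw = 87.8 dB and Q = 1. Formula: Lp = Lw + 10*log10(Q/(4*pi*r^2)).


4*pi*r^2 = 4*pi*6.4^2 = 514.719 m^2
Q / (4*pi*r^2) = 1 / 514.719 = 0.00194281
Lp = 87.8 + 10*log10(0.00194281) = 60.684 dB


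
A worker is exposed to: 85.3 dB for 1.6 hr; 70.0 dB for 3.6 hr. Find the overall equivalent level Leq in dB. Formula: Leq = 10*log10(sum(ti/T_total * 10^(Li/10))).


T_total = 1.6 + 3.6 = 5.2 hr
(1.6/5.2) * 10^(85.3/10) = 1.0426e+08
(3.6/5.2) * 10^(70.0/10) = 6.92308e+06
Sum = 1.0426e+08 + 6.92308e+06 = 1.11183e+08
Leq = 10*log10(1.11183e+08) = 80.46 dB


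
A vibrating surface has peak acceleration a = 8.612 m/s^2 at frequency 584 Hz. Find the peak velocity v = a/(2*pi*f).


omega = 2*pi*f = 2*pi*584 = 3669.38 rad/s
v = a / omega = 8.612 / 3669.38 = 0.002347 m/s


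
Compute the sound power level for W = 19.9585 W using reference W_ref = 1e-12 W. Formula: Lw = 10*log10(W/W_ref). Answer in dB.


W / W_ref = 19.9585 / 1e-12 = 1.99585e+13
Lw = 10 * log10(1.99585e+13) = 133 dB


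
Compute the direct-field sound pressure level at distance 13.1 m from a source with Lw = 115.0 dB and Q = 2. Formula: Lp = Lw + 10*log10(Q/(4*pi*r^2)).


4*pi*r^2 = 4*pi*13.1^2 = 2156.51 m^2
Q / (4*pi*r^2) = 2 / 2156.51 = 0.000927424
Lp = 115.0 + 10*log10(0.000927424) = 84.673 dB


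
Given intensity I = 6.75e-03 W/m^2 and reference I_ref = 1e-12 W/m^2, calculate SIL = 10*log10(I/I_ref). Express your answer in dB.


I / I_ref = 6.75e-03 / 1e-12 = 6.75e+09
SIL = 10 * log10(6.75e+09) = 98.293 dB


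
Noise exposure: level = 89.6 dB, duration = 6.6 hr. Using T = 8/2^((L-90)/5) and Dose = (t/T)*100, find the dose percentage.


T_allowed = 8 / 2^((89.6 - 90)/5) = 8.45614 hr
Dose = 6.6 / 8.45614 * 100 = 78.05 %


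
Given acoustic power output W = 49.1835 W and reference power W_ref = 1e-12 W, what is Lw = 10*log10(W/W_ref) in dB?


W / W_ref = 49.1835 / 1e-12 = 4.91835e+13
Lw = 10 * log10(4.91835e+13) = 136.92 dB


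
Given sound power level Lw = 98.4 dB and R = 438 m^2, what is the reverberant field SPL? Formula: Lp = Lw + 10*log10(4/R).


4/R = 4/438 = 0.00913242
Lp = 98.4 + 10*log10(0.00913242) = 78.006 dB


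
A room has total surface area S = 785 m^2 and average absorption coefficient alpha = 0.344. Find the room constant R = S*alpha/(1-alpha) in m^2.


R = 785 * 0.344 / (1 - 0.344) = 411.65 m^2


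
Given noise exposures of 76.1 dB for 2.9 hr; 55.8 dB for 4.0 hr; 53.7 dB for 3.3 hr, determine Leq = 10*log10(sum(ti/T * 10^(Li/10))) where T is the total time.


T_total = 2.9 + 4.0 + 3.3 = 10.2 hr
(2.9/10.2) * 10^(76.1/10) = 1.15824e+07
(4.0/10.2) * 10^(55.8/10) = 149094
(3.3/10.2) * 10^(53.7/10) = 75842.7
Sum = 1.15824e+07 + 149094 + 75842.7 = 1.18073e+07
Leq = 10*log10(1.18073e+07) = 70.722 dB


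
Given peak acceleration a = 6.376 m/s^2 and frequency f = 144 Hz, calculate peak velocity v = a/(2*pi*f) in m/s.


omega = 2*pi*f = 2*pi*144 = 904.779 rad/s
v = a / omega = 6.376 / 904.779 = 0.007047 m/s


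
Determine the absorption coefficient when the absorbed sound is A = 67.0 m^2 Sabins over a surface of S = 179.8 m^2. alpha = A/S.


Absorption coefficient = absorbed power / incident power
alpha = A / S = 67.0 / 179.8 = 0.37264


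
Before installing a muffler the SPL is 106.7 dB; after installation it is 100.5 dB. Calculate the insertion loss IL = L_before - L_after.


Insertion loss = SPL without muffler - SPL with muffler
IL = 106.7 - 100.5 = 6.2 dB


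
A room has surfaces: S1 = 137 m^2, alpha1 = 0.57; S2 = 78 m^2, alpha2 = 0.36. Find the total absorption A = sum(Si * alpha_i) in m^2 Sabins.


137 * 0.57 = 78.09
78 * 0.36 = 28.08
A_total = 78.09 + 28.08 = 106.17 m^2


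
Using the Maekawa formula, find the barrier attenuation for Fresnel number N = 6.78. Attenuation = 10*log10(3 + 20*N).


3 + 20*N = 3 + 20*6.78 = 138.6
Att = 10*log10(138.6) = 21.418 dB


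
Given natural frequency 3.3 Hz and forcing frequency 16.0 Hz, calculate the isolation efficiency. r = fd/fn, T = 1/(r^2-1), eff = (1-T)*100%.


r = 16.0 / 3.3 = 4.84848
r^2 - 1 = 4.84848^2 - 1 = 22.5078
T = 1/22.5078 = 0.044429
Efficiency = (1 - 0.044429)*100 = 95.557 %


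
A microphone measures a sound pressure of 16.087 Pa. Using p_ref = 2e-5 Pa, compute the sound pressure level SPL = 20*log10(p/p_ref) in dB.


p / p_ref = 16.087 / 2e-5 = 804350
SPL = 20 * log10(804350) = 118.11 dB


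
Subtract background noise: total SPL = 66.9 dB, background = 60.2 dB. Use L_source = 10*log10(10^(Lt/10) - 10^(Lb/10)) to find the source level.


10^(66.9/10) = 4.89779e+06
10^(60.2/10) = 1.04713e+06
Difference = 4.89779e+06 - 1.04713e+06 = 3.85066e+06
L_source = 10*log10(3.85066e+06) = 65.855 dB


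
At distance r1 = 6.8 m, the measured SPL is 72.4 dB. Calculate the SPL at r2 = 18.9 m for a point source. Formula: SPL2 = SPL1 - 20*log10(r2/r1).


r2/r1 = 18.9/6.8 = 2.77941
Correction = 20*log10(2.77941) = 8.87905 dB
SPL2 = 72.4 - 8.87905 = 63.521 dB


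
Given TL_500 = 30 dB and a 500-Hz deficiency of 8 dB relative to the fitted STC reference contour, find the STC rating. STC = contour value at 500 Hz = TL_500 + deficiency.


By ASTM E413, STC = value of the fitted reference contour at 500 Hz.
Contour value at 500 Hz = TL_500 + deficiency = 30 + 8 = 38
STC = 38


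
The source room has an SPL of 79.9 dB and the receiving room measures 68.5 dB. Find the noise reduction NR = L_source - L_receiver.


NR = L_source - L_receiver (difference between source and receiving room levels)
NR = 79.9 - 68.5 = 11.4 dB


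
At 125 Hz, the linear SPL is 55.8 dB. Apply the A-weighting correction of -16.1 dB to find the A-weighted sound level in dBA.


A-weighting table: 125 Hz -> -16.1 dB correction
SPL_A = SPL + correction = 55.8 + (-16.1) = 39.7 dBA


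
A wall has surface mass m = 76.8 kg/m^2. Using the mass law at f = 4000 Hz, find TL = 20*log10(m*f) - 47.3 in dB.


m * f = 76.8 * 4000 = 307200
20*log10(307200) = 109.748 dB
TL = 109.748 - 47.3 = 62.448 dB


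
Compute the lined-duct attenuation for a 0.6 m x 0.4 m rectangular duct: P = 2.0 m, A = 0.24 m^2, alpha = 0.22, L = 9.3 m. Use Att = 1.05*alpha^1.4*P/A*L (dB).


alpha^1.4 = 0.22^1.4 = 0.120058
Attenuation rate = 1.05 * alpha^1.4 * P / A
= 1.05 * 0.120058 * 2.0 / 0.24 = 1.05051 dB/m
Total Att = 1.05051 * 9.3 = 9.7697 dB


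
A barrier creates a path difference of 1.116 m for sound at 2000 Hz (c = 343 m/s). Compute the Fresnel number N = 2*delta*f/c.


N = 2*delta*f/c = 2*delta/lambda, where lambda = c/f
lambda = 343 / 2000 = 0.1715 m
N = 2 * 1.116 / 0.1715 = 13.015


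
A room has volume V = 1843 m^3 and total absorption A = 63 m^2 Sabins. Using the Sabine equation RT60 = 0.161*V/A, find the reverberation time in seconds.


RT60 = 0.161 * 1843 / 63 = 4.7099 s


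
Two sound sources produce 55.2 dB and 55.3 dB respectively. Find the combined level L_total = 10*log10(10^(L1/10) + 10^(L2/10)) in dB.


10^(55.2/10) = 331131
10^(55.3/10) = 338844
Sum = 331131 + 338844 = 669975
L_total = 10*log10(669975) = 58.261 dB


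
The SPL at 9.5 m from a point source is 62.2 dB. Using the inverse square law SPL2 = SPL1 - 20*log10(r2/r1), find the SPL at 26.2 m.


r2/r1 = 26.2/9.5 = 2.75789
Correction = 20*log10(2.75789) = 8.81154 dB
SPL2 = 62.2 - 8.81154 = 53.388 dB


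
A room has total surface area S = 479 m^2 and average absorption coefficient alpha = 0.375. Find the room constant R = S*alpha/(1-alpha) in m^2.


R = 479 * 0.375 / (1 - 0.375) = 287.4 m^2


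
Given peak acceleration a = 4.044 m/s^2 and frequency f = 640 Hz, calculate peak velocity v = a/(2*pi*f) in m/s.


omega = 2*pi*f = 2*pi*640 = 4021.24 rad/s
v = a / omega = 4.044 / 4021.24 = 0.0010057 m/s


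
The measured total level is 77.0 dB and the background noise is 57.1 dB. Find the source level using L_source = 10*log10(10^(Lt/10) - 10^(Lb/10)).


10^(77.0/10) = 5.01187e+07
10^(57.1/10) = 512861
Difference = 5.01187e+07 - 512861 = 4.96058e+07
L_source = 10*log10(4.96058e+07) = 76.955 dB


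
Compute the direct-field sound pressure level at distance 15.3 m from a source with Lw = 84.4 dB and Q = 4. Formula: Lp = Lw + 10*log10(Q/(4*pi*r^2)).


4*pi*r^2 = 4*pi*15.3^2 = 2941.66 m^2
Q / (4*pi*r^2) = 4 / 2941.66 = 0.00135978
Lp = 84.4 + 10*log10(0.00135978) = 55.735 dB


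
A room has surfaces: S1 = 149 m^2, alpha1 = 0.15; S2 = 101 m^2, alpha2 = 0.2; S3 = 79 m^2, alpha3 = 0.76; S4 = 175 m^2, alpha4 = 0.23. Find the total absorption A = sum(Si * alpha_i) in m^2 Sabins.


149 * 0.15 = 22.35
101 * 0.2 = 20.2
79 * 0.76 = 60.04
175 * 0.23 = 40.25
A_total = 22.35 + 20.2 + 60.04 + 40.25 = 142.84 m^2


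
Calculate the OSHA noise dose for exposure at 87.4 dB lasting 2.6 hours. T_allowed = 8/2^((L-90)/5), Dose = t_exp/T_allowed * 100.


T_allowed = 8 / 2^((87.4 - 90)/5) = 11.4716 hr
Dose = 2.6 / 11.4716 * 100 = 22.665 %


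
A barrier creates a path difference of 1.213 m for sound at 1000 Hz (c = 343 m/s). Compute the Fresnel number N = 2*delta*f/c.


N = 2*delta*f/c = 2*delta/lambda, where lambda = c/f
lambda = 343 / 1000 = 0.343 m
N = 2 * 1.213 / 0.343 = 7.0729


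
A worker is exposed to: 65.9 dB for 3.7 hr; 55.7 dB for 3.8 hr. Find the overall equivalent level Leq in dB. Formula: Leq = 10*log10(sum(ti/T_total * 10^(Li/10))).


T_total = 3.7 + 3.8 = 7.5 hr
(3.7/7.5) * 10^(65.9/10) = 1.91929e+06
(3.8/7.5) * 10^(55.7/10) = 188245
Sum = 1.91929e+06 + 188245 = 2.10754e+06
Leq = 10*log10(2.10754e+06) = 63.238 dB


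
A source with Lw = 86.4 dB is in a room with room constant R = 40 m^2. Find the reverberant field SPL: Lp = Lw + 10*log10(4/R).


4/R = 4/40 = 0.1
Lp = 86.4 + 10*log10(0.1) = 76.4 dB


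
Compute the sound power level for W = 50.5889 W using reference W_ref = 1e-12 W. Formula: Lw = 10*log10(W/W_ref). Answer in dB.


W / W_ref = 50.5889 / 1e-12 = 5.05889e+13
Lw = 10 * log10(5.05889e+13) = 137.04 dB


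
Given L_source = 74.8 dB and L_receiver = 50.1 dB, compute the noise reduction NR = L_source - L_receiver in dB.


NR = L_source - L_receiver (difference between source and receiving room levels)
NR = 74.8 - 50.1 = 24.7 dB


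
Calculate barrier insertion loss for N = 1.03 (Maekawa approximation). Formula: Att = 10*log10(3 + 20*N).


3 + 20*N = 3 + 20*1.03 = 23.6
Att = 10*log10(23.6) = 13.729 dB


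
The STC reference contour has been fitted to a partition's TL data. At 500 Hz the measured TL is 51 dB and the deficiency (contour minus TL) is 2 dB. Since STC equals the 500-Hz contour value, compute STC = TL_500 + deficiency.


By ASTM E413, STC = value of the fitted reference contour at 500 Hz.
Contour value at 500 Hz = TL_500 + deficiency = 51 + 2 = 53
STC = 53


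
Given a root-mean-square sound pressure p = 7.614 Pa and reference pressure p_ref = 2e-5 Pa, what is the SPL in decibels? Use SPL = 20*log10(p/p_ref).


p / p_ref = 7.614 / 2e-5 = 380700
SPL = 20 * log10(380700) = 111.61 dB


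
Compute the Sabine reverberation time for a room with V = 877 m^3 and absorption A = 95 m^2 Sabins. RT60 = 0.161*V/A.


RT60 = 0.161 * 877 / 95 = 1.4863 s


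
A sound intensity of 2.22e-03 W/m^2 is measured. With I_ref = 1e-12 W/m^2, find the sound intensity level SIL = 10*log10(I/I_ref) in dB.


I / I_ref = 2.22e-03 / 1e-12 = 2.22e+09
SIL = 10 * log10(2.22e+09) = 93.464 dB


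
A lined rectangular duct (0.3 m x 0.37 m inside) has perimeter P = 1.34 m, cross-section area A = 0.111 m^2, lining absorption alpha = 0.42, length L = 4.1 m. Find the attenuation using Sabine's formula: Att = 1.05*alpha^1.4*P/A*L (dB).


alpha^1.4 = 0.42^1.4 = 0.296858
Attenuation rate = 1.05 * alpha^1.4 * P / A
= 1.05 * 0.296858 * 1.34 / 0.111 = 3.76288 dB/m
Total Att = 3.76288 * 4.1 = 15.428 dB


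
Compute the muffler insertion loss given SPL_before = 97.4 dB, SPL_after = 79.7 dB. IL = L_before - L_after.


Insertion loss = SPL without muffler - SPL with muffler
IL = 97.4 - 79.7 = 17.7 dB


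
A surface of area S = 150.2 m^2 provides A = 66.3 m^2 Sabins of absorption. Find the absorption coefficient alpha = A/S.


Absorption coefficient = absorbed power / incident power
alpha = A / S = 66.3 / 150.2 = 0.44141


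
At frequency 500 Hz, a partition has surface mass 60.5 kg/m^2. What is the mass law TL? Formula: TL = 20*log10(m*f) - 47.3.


m * f = 60.5 * 500 = 30250
20*log10(30250) = 89.6145 dB
TL = 89.6145 - 47.3 = 42.315 dB


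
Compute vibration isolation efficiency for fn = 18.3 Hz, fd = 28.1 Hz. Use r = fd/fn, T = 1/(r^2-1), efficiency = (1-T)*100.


r = 28.1 / 18.3 = 1.53552
r^2 - 1 = 1.53552^2 - 1 = 1.35782
T = 1/1.35782 = 0.736475
Efficiency = (1 - 0.736475)*100 = 26.352 %


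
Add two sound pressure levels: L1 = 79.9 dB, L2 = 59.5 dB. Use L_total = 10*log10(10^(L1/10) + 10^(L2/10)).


10^(79.9/10) = 9.77237e+07
10^(59.5/10) = 891251
Sum = 9.77237e+07 + 891251 = 9.8615e+07
L_total = 10*log10(9.8615e+07) = 79.939 dB


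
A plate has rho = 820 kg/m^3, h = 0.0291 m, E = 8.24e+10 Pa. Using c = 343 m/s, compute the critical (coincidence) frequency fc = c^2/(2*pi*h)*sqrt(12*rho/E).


12*rho/E = 12*820/8.24e+10 = 1.19417e-07
sqrt(12*rho/E) = sqrt(1.19417e-07) = 0.000345568
c^2/(2*pi*h) = 343^2/(2*pi*0.0291) = 643451
fc = 643451 * 0.000345568 = 222.36 Hz


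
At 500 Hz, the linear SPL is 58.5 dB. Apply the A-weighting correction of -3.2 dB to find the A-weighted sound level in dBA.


A-weighting table: 500 Hz -> -3.2 dB correction
SPL_A = SPL + correction = 58.5 + (-3.2) = 55.3 dBA


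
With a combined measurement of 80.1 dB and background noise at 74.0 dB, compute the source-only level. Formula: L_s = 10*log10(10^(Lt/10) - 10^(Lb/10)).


10^(80.1/10) = 1.02329e+08
10^(74.0/10) = 2.51189e+07
Difference = 1.02329e+08 - 2.51189e+07 = 7.72101e+07
L_source = 10*log10(7.72101e+07) = 78.877 dB


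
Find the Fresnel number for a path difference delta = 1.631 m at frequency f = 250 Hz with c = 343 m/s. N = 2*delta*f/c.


N = 2*delta*f/c = 2*delta/lambda, where lambda = c/f
lambda = 343 / 250 = 1.372 m
N = 2 * 1.631 / 1.372 = 2.3776


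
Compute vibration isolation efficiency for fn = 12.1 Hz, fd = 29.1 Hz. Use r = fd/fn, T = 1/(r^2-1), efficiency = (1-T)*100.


r = 29.1 / 12.1 = 2.40496
r^2 - 1 = 2.40496^2 - 1 = 4.78383
T = 1/4.78383 = 0.209038
Efficiency = (1 - 0.209038)*100 = 79.096 %


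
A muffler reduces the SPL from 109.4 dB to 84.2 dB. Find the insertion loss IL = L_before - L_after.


Insertion loss = SPL without muffler - SPL with muffler
IL = 109.4 - 84.2 = 25.2 dB


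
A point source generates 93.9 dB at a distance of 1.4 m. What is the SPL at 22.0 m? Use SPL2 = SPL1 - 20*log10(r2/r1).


r2/r1 = 22.0/1.4 = 15.7143
Correction = 20*log10(15.7143) = 23.9259 dB
SPL2 = 93.9 - 23.9259 = 69.974 dB


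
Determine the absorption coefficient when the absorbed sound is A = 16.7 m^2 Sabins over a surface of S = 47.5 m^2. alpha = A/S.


Absorption coefficient = absorbed power / incident power
alpha = A / S = 16.7 / 47.5 = 0.35158


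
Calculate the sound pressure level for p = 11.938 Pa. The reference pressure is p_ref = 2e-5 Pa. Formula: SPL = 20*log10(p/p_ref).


p / p_ref = 11.938 / 2e-5 = 596900
SPL = 20 * log10(596900) = 115.52 dB


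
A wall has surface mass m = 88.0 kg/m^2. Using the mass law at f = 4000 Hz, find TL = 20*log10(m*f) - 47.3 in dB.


m * f = 88.0 * 4000 = 352000
20*log10(352000) = 110.931 dB
TL = 110.931 - 47.3 = 63.631 dB


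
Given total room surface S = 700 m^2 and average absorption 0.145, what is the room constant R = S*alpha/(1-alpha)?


R = 700 * 0.145 / (1 - 0.145) = 118.71 m^2


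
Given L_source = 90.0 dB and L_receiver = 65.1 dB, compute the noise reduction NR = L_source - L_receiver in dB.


NR = L_source - L_receiver (difference between source and receiving room levels)
NR = 90.0 - 65.1 = 24.9 dB


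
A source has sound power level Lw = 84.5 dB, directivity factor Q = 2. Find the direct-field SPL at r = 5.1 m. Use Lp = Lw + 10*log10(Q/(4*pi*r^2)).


4*pi*r^2 = 4*pi*5.1^2 = 326.851 m^2
Q / (4*pi*r^2) = 2 / 326.851 = 0.006119
Lp = 84.5 + 10*log10(0.006119) = 62.367 dB


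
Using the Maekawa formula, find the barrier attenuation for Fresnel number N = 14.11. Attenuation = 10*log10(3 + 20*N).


3 + 20*N = 3 + 20*14.11 = 285.2
Att = 10*log10(285.2) = 24.551 dB


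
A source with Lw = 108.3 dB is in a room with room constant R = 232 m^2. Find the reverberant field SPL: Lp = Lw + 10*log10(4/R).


4/R = 4/232 = 0.0172414
Lp = 108.3 + 10*log10(0.0172414) = 90.666 dB


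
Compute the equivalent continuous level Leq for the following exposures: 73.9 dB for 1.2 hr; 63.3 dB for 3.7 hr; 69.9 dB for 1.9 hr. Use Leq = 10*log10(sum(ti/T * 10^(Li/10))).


T_total = 1.2 + 3.7 + 1.9 = 6.8 hr
(1.2/6.8) * 10^(73.9/10) = 4.33184e+06
(3.7/6.8) * 10^(63.3/10) = 1.1633e+06
(1.9/6.8) * 10^(69.9/10) = 2.73052e+06
Sum = 4.33184e+06 + 1.1633e+06 + 2.73052e+06 = 8.22566e+06
Leq = 10*log10(8.22566e+06) = 69.152 dB


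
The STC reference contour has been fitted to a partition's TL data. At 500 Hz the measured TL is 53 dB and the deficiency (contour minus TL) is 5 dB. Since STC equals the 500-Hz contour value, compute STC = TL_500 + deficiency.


By ASTM E413, STC = value of the fitted reference contour at 500 Hz.
Contour value at 500 Hz = TL_500 + deficiency = 53 + 5 = 58
STC = 58


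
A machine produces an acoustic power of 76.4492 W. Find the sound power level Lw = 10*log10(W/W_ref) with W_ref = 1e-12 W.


W / W_ref = 76.4492 / 1e-12 = 7.64492e+13
Lw = 10 * log10(7.64492e+13) = 138.83 dB


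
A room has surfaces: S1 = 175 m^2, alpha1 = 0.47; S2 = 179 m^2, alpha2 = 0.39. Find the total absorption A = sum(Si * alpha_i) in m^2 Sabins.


175 * 0.47 = 82.25
179 * 0.39 = 69.81
A_total = 82.25 + 69.81 = 152.06 m^2


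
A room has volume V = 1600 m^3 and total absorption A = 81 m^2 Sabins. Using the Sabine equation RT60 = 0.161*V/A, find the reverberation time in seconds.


RT60 = 0.161 * 1600 / 81 = 3.1802 s


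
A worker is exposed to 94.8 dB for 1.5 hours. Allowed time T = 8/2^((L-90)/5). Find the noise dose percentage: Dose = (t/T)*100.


T_allowed = 8 / 2^((94.8 - 90)/5) = 4.11246 hr
Dose = 1.5 / 4.11246 * 100 = 36.475 %


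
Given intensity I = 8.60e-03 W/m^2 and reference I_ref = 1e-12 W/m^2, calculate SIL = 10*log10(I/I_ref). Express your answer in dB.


I / I_ref = 8.60e-03 / 1e-12 = 8.6e+09
SIL = 10 * log10(8.6e+09) = 99.345 dB


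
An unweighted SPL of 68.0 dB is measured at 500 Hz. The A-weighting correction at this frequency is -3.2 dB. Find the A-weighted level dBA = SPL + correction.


A-weighting table: 500 Hz -> -3.2 dB correction
SPL_A = SPL + correction = 68.0 + (-3.2) = 64.8 dBA


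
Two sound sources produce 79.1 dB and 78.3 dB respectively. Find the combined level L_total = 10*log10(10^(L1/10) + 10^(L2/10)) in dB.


10^(79.1/10) = 8.12831e+07
10^(78.3/10) = 6.76083e+07
Sum = 8.12831e+07 + 6.76083e+07 = 1.48891e+08
L_total = 10*log10(1.48891e+08) = 81.729 dB


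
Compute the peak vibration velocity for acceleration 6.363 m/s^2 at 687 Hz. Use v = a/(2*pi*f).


omega = 2*pi*f = 2*pi*687 = 4316.55 rad/s
v = a / omega = 6.363 / 4316.55 = 0.0014741 m/s


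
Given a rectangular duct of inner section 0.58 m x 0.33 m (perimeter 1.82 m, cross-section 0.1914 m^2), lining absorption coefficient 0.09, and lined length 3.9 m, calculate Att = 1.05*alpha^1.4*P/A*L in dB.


alpha^1.4 = 0.09^1.4 = 0.034351
Attenuation rate = 1.05 * alpha^1.4 * P / A
= 1.05 * 0.034351 * 1.82 / 0.1914 = 0.342972 dB/m
Total Att = 0.342972 * 3.9 = 1.3376 dB


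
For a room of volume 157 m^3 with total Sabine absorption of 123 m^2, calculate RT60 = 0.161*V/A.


RT60 = 0.161 * 157 / 123 = 0.2055 s


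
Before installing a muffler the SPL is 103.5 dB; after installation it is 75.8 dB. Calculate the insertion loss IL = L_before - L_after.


Insertion loss = SPL without muffler - SPL with muffler
IL = 103.5 - 75.8 = 27.7 dB


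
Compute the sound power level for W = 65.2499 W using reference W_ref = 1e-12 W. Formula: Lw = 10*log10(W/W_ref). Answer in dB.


W / W_ref = 65.2499 / 1e-12 = 6.52499e+13
Lw = 10 * log10(6.52499e+13) = 138.15 dB


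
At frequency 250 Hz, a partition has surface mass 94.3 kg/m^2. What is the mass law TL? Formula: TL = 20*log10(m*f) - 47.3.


m * f = 94.3 * 250 = 23575
20*log10(23575) = 87.449 dB
TL = 87.449 - 47.3 = 40.149 dB


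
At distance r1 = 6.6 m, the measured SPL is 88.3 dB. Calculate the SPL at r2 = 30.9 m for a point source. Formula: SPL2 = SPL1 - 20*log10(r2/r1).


r2/r1 = 30.9/6.6 = 4.68182
Correction = 20*log10(4.68182) = 13.4083 dB
SPL2 = 88.3 - 13.4083 = 74.892 dB


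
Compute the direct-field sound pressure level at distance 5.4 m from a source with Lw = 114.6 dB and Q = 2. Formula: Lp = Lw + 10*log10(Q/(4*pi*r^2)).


4*pi*r^2 = 4*pi*5.4^2 = 366.435 m^2
Q / (4*pi*r^2) = 2 / 366.435 = 0.00545799
Lp = 114.6 + 10*log10(0.00545799) = 91.97 dB


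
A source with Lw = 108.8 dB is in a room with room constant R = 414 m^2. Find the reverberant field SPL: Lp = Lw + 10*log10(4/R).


4/R = 4/414 = 0.00966184
Lp = 108.8 + 10*log10(0.00966184) = 88.651 dB


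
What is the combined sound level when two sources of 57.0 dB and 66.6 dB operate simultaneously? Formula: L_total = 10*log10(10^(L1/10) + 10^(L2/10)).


10^(57.0/10) = 501187
10^(66.6/10) = 4.57088e+06
Sum = 501187 + 4.57088e+06 = 5.07207e+06
L_total = 10*log10(5.07207e+06) = 67.052 dB


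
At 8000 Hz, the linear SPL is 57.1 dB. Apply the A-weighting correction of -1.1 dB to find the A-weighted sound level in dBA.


A-weighting table: 8000 Hz -> -1.1 dB correction
SPL_A = SPL + correction = 57.1 + (-1.1) = 56 dBA


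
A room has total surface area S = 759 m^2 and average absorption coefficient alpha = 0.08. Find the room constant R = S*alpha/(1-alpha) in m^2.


R = 759 * 0.08 / (1 - 0.08) = 66 m^2


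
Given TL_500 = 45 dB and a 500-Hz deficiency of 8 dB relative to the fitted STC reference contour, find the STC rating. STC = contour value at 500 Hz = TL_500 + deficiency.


By ASTM E413, STC = value of the fitted reference contour at 500 Hz.
Contour value at 500 Hz = TL_500 + deficiency = 45 + 8 = 53
STC = 53


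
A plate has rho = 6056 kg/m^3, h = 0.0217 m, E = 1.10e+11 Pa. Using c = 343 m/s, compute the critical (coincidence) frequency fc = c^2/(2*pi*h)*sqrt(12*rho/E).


12*rho/E = 12*6056/1.10e+11 = 6.60655e-07
sqrt(12*rho/E) = sqrt(6.60655e-07) = 0.000812807
c^2/(2*pi*h) = 343^2/(2*pi*0.0217) = 862876
fc = 862876 * 0.000812807 = 701.35 Hz


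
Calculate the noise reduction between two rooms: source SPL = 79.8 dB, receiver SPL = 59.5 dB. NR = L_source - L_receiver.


NR = L_source - L_receiver (difference between source and receiving room levels)
NR = 79.8 - 59.5 = 20.3 dB


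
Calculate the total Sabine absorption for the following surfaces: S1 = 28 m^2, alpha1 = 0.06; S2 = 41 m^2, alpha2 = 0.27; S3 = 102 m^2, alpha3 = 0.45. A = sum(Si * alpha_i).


28 * 0.06 = 1.68
41 * 0.27 = 11.07
102 * 0.45 = 45.9
A_total = 1.68 + 11.07 + 45.9 = 58.65 m^2


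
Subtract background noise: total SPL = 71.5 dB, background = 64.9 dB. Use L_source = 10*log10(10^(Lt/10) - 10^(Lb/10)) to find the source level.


10^(71.5/10) = 1.41254e+07
10^(64.9/10) = 3.0903e+06
Difference = 1.41254e+07 - 3.0903e+06 = 1.10351e+07
L_source = 10*log10(1.10351e+07) = 70.428 dB


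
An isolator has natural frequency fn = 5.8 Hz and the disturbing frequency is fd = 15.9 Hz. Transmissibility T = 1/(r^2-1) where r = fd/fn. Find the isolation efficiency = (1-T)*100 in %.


r = 15.9 / 5.8 = 2.74138
r^2 - 1 = 2.74138^2 - 1 = 6.51516
T = 1/6.51516 = 0.153488
Efficiency = (1 - 0.153488)*100 = 84.651 %


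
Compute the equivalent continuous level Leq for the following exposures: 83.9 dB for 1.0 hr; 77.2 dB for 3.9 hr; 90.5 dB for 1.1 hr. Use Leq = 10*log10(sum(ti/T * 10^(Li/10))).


T_total = 1.0 + 3.9 + 1.1 = 6.0 hr
(1.0/6.0) * 10^(83.9/10) = 4.09118e+07
(3.9/6.0) * 10^(77.2/10) = 3.41125e+07
(1.1/6.0) * 10^(90.5/10) = 2.05703e+08
Sum = 4.09118e+07 + 3.41125e+07 + 2.05703e+08 = 2.80727e+08
Leq = 10*log10(2.80727e+08) = 84.483 dB


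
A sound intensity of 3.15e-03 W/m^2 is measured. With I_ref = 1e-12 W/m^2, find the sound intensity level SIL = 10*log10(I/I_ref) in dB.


I / I_ref = 3.15e-03 / 1e-12 = 3.15e+09
SIL = 10 * log10(3.15e+09) = 94.983 dB


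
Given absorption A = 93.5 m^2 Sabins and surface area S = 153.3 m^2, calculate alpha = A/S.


Absorption coefficient = absorbed power / incident power
alpha = A / S = 93.5 / 153.3 = 0.60992


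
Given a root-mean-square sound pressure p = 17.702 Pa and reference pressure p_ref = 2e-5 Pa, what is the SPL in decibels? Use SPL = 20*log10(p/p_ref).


p / p_ref = 17.702 / 2e-5 = 885100
SPL = 20 * log10(885100) = 118.94 dB


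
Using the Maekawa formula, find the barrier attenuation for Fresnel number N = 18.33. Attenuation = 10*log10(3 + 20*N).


3 + 20*N = 3 + 20*18.33 = 369.6
Att = 10*log10(369.6) = 25.677 dB


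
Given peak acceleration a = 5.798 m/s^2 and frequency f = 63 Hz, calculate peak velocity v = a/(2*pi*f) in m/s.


omega = 2*pi*f = 2*pi*63 = 395.841 rad/s
v = a / omega = 5.798 / 395.841 = 0.014647 m/s


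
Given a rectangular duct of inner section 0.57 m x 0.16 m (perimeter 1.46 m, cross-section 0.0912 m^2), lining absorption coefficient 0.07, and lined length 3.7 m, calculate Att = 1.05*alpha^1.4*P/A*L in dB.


alpha^1.4 = 0.07^1.4 = 0.0241622
Attenuation rate = 1.05 * alpha^1.4 * P / A
= 1.05 * 0.0241622 * 1.46 / 0.0912 = 0.406148 dB/m
Total Att = 0.406148 * 3.7 = 1.5027 dB


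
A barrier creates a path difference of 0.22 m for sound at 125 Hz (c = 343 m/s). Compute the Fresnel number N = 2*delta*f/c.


N = 2*delta*f/c = 2*delta/lambda, where lambda = c/f
lambda = 343 / 125 = 2.744 m
N = 2 * 0.22 / 2.744 = 0.16035


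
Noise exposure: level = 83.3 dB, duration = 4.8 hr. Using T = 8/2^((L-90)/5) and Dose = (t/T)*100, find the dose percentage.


T_allowed = 8 / 2^((83.3 - 90)/5) = 20.2521 hr
Dose = 4.8 / 20.2521 * 100 = 23.701 %


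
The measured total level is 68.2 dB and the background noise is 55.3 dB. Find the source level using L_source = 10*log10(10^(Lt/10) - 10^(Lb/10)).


10^(68.2/10) = 6.60693e+06
10^(55.3/10) = 338844
Difference = 6.60693e+06 - 338844 = 6.26809e+06
L_source = 10*log10(6.26809e+06) = 67.971 dB


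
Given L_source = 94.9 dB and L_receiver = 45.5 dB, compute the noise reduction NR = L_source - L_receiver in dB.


NR = L_source - L_receiver (difference between source and receiving room levels)
NR = 94.9 - 45.5 = 49.4 dB


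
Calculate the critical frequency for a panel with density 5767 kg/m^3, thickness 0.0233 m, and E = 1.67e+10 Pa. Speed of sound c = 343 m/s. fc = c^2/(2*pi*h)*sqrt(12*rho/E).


12*rho/E = 12*5767/1.67e+10 = 4.14395e-06
sqrt(12*rho/E) = sqrt(4.14395e-06) = 0.00203567
c^2/(2*pi*h) = 343^2/(2*pi*0.0233) = 803623
fc = 803623 * 0.00203567 = 1635.9 Hz


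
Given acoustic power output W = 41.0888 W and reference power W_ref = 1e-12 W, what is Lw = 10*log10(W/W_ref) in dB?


W / W_ref = 41.0888 / 1e-12 = 4.10888e+13
Lw = 10 * log10(4.10888e+13) = 136.14 dB


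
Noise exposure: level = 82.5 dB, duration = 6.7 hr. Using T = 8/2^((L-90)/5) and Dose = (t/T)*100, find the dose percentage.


T_allowed = 8 / 2^((82.5 - 90)/5) = 22.6274 hr
Dose = 6.7 / 22.6274 * 100 = 29.61 %


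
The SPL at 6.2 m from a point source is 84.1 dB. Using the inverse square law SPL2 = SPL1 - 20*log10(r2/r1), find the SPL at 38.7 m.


r2/r1 = 38.7/6.2 = 6.24194
Correction = 20*log10(6.24194) = 15.9064 dB
SPL2 = 84.1 - 15.9064 = 68.194 dB


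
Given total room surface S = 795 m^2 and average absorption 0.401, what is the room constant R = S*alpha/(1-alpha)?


R = 795 * 0.401 / (1 - 0.401) = 532.21 m^2


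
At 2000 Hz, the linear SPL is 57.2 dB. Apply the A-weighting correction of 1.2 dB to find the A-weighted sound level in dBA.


A-weighting table: 2000 Hz -> 1.2 dB correction
SPL_A = SPL + correction = 57.2 + (1.2) = 58.4 dBA
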